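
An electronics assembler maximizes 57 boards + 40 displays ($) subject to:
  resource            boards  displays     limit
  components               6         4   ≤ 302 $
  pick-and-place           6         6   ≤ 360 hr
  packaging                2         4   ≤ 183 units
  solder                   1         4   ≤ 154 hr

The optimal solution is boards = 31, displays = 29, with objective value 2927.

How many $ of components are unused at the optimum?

components used = 6·31 + 4·29 = 302; slack = 302 − 302 = 0.

0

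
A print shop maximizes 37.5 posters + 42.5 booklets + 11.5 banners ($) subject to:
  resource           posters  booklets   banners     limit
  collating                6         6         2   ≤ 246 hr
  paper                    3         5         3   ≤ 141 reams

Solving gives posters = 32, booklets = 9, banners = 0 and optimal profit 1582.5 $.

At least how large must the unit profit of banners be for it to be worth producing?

17.5

At the optimum: collating uses 246 of 246 (binding); paper uses 141 of 141 (binding).
From A_Bᵀ y = c: 6·y_collating + 3·y_paper = 37.5; 6·y_collating + 5·y_paper = 42.5.
Solving: y_collating = 5, y_paper = 2.5.
banners enters the basis when its profit ≥ yᵀa₃ = 5·2 + 2.5·3 = 17.5.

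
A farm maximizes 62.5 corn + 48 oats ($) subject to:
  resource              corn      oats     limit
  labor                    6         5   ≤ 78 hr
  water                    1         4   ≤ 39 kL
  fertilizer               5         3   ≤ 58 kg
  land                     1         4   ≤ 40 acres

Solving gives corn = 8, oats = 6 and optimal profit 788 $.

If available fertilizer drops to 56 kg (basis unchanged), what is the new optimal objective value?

Check each constraint at x*: labor 78/78 (tight); water 32/39 (slack 7); fertilizer 58/58 (tight); land 32/40 (slack 8).
Since water, land are not tight, their duals are 0.
The binding rows give the dual system: 6·y_labor + 5·y_fertilizer = 62.5 and 5·y_labor + 3·y_fertilizer = 48.
This yields shadow prices y_labor = 7.5, y_fertilizer = 3.5.
Δz = y_fertilizer·Δb = 3.5 × (-2) = -7, so new z* = 788 − 7 = 781.

781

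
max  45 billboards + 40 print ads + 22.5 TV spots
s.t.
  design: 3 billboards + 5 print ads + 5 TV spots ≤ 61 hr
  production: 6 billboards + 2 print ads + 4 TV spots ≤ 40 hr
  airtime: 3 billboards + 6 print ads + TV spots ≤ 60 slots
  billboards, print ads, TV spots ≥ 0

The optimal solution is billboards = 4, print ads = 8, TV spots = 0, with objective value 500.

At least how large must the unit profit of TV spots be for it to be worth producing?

25

Check each constraint at x*: design 52/61 (slack 9); production 40/40 (tight); airtime 60/60 (tight).
Since design is not tight, its dual is 0.
Dual feasibility on the basic columns requires 6·y_production + 3·y_airtime = 45, 2·y_production + 6·y_airtime = 40.
This yields shadow prices y_production = 5, y_airtime = 5.
TV spots enters the basis when its profit ≥ yᵀa₃ = 5·4 + 5·1 = 25.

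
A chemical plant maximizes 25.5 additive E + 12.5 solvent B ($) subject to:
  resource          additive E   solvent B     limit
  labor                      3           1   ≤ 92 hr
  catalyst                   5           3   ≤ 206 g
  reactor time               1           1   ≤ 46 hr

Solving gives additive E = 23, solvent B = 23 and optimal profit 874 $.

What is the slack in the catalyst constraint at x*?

22

catalyst used = 5·23 + 3·23 = 184; slack = 206 − 184 = 22.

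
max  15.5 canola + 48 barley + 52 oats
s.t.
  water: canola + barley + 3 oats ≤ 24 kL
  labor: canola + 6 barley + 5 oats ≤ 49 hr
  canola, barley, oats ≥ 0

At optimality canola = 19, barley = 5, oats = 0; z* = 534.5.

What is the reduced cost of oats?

Check each constraint at x*: water 24/24 (tight); labor 49/49 (tight).
The binding rows give the dual system: 1·y_water + 1·y_labor = 15.5 and 1·y_water + 6·y_labor = 48.
Solving: y_water = 9, y_labor = 6.5.
Reduced cost of oats: c₃ − yᵀa₃ = 52 − (9·3 + 6.5·5) = 52 − 59.5 = -7.5.

-7.5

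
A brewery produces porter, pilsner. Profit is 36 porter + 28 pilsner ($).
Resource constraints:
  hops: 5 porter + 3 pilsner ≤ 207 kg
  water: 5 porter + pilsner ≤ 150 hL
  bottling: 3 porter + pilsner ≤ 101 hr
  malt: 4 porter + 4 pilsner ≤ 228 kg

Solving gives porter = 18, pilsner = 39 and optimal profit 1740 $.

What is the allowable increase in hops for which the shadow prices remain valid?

8

Binding constraints: hops, malt. The basis is B = [[5,3],[4,4]] with det 8.
Per unit increase in hops, x* moves by d = (0.5, -0.5).
The basis stays optimal until bottling becomes binding; allowable increase = 8 kg.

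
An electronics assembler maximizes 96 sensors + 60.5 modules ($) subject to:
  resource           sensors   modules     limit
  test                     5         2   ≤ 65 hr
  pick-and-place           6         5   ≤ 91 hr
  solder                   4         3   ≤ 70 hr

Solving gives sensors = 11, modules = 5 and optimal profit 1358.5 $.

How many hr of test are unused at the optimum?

test used = 5·11 + 2·5 = 65; slack = 65 − 65 = 0.

0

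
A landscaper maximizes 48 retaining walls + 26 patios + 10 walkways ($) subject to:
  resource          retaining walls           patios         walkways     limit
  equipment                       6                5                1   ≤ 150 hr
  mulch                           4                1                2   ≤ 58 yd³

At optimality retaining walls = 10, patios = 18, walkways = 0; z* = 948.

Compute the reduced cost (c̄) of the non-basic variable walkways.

-6

At the optimum: equipment uses 150 of 150 (binding); mulch uses 58 of 58 (binding).
The binding rows give the dual system: 6·y_equipment + 4·y_mulch = 48 and 5·y_equipment + 1·y_mulch = 26.
Solving: y_equipment = 4, y_mulch = 6.
Reduced cost of walkways: c₃ − yᵀa₃ = 10 − (4·1 + 6·2) = 10 − 16 = -6.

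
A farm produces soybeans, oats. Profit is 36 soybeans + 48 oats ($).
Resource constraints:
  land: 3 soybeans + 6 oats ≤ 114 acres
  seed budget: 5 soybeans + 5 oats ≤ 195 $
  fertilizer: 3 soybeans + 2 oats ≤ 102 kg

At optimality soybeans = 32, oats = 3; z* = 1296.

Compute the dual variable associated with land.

Check each constraint at x*: land 114/114 (tight); seed budget 175/195 (slack 20); fertilizer 102/102 (tight).
By complementary slackness, y = 0 for the non-binding constraint.
Dual feasibility on the basic columns requires 3·y_land + 3·y_fertilizer = 36, 6·y_land + 2·y_fertilizer = 48.
Solving: y_land = 6, y_fertilizer = 6.
Shadow price of land = 6.

6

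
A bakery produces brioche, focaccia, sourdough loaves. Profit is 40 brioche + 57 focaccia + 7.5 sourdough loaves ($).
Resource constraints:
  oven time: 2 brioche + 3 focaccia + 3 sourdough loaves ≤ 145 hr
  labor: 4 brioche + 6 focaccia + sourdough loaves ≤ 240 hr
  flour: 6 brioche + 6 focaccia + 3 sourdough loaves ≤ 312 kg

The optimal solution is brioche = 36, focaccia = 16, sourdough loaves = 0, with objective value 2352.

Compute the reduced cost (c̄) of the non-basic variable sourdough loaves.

At the optimum: oven time uses 120 of 145 (slack = 25); labor uses 240 of 240 (binding); flour uses 312 of 312 (binding).
Slack constraints have shadow price 0 (complementary slackness).
From A_Bᵀ y = c: 4·y_labor + 6·y_flour = 40; 6·y_labor + 6·y_flour = 57.
Solving: y_labor = 8.5, y_flour = 1.
Reduced cost of sourdough loaves: c₃ − yᵀa₃ = 7.5 − (8.5·1 + 1·3) = 7.5 − 11.5 = -4.

-4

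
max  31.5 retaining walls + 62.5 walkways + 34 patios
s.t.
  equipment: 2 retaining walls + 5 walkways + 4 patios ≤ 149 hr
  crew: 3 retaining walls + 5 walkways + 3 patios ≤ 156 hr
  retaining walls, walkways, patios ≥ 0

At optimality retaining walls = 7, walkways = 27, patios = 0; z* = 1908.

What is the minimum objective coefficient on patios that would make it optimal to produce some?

Check each constraint at x*: equipment 149/149 (tight); crew 156/156 (tight).
The binding rows give the dual system: 2·y_equipment + 3·y_crew = 31.5 and 5·y_equipment + 5·y_crew = 62.5.
Solving: y_equipment = 6, y_crew = 6.5.
patios enters the basis when its profit ≥ yᵀa₃ = 6·4 + 6.5·3 = 43.5.

43.5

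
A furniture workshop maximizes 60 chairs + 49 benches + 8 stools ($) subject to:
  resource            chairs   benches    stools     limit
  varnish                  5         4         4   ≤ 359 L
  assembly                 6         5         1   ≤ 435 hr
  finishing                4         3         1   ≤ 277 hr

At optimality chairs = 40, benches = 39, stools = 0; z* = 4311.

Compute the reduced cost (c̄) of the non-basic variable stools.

Check each constraint at x*: varnish 356/359 (slack 3); assembly 435/435 (tight); finishing 277/277 (tight).
Since varnish is not tight, its dual is 0.
From A_Bᵀ y = c: 6·y_assembly + 4·y_finishing = 60; 5·y_assembly + 3·y_finishing = 49.
→ y_assembly = 8 and y_finishing = 3.
Reduced cost of stools: c₃ − yᵀa₃ = 8 − (8·1 + 3·1) = 8 − 11 = -3.

-3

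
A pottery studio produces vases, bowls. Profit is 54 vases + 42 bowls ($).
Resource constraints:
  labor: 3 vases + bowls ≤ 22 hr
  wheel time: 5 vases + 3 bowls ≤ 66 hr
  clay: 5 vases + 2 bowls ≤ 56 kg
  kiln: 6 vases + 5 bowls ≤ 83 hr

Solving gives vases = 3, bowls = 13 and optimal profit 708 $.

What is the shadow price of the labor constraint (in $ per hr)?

At the optimum: labor uses 22 of 22 (binding); wheel time uses 54 of 66 (slack = 12); clay uses 41 of 56 (slack = 15); kiln uses 83 of 83 (binding).
Since wheel time, clay are not tight, their duals are 0.
From A_Bᵀ y = c: 3·y_labor + 6·y_kiln = 54; 1·y_labor + 5·y_kiln = 42.
This yields shadow prices y_labor = 2, y_kiln = 8.
Shadow price of labor = 2.

2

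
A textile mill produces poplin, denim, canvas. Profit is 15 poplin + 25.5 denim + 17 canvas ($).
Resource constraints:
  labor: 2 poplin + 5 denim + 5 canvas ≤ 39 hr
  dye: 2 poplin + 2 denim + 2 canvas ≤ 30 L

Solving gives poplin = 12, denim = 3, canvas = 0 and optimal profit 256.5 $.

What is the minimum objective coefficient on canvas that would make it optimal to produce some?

Both labor and dye are binding at x*.
Dual feasibility on the basic columns requires 2·y_labor + 2·y_dye = 15, 5·y_labor + 2·y_dye = 25.5.
This yields shadow prices y_labor = 3.5, y_dye = 4.
canvas enters the basis when its profit ≥ yᵀa₃ = 3.5·5 + 4·2 = 25.5.

25.5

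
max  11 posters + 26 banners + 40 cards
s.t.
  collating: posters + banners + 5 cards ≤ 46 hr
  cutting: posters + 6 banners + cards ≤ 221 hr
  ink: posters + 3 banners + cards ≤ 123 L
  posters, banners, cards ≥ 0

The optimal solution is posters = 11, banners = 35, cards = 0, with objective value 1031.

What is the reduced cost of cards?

-3

Check each constraint at x*: collating 46/46 (tight); cutting 221/221 (tight); ink 116/123 (slack 7).
Since ink is not tight, its dual is 0.
The binding rows give the dual system: 1·y_collating + 1·y_cutting = 11 and 1·y_collating + 6·y_cutting = 26.
This yields shadow prices y_collating = 8, y_cutting = 3.
Reduced cost of cards: c₃ − yᵀa₃ = 40 − (8·5 + 3·1) = 40 − 43 = -3.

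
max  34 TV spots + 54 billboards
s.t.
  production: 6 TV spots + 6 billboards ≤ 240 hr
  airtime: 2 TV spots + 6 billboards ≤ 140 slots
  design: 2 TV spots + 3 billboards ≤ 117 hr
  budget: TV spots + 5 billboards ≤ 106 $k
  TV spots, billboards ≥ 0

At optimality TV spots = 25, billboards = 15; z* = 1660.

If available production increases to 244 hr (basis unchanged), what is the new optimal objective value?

Check each constraint at x*: production 240/240 (tight); airtime 140/140 (tight); design 95/117 (slack 22); budget 100/106 (slack 6).
Since design, budget are not tight, their duals are 0.
Dual feasibility on the basic columns requires 6·y_production + 2·y_airtime = 34, 6·y_production + 6·y_airtime = 54.
Solving: y_production = 4, y_airtime = 5.
Δz = y_production·Δb = 4 × (4) = 16, so new z* = 1660 + 16 = 1676.

1676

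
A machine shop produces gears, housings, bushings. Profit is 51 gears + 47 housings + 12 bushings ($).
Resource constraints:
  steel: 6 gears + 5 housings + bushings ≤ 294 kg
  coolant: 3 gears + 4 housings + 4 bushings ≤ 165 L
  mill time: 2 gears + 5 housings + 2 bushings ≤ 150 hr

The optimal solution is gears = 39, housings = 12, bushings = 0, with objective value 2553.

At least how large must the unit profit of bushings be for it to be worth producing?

19

At the optimum: steel uses 294 of 294 (binding); coolant uses 165 of 165 (binding); mill time uses 138 of 150 (slack = 12).
Slack constraints have shadow price 0 (complementary slackness).
The binding rows give the dual system: 6·y_steel + 3·y_coolant = 51 and 5·y_steel + 4·y_coolant = 47.
Solving: y_steel = 7, y_coolant = 3.
bushings enters the basis when its profit ≥ yᵀa₃ = 7·1 + 3·4 = 19.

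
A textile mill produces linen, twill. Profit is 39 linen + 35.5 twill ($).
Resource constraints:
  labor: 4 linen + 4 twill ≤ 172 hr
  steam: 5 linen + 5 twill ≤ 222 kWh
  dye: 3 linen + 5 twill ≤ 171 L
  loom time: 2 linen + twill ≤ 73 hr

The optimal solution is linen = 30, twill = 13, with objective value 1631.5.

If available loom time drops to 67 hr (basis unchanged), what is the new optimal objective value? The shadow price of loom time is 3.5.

Δb = -6, so new z* = 1631.5 + (3.5)·(-6) = 1631.5 − 21 = 1610.5.

1610.5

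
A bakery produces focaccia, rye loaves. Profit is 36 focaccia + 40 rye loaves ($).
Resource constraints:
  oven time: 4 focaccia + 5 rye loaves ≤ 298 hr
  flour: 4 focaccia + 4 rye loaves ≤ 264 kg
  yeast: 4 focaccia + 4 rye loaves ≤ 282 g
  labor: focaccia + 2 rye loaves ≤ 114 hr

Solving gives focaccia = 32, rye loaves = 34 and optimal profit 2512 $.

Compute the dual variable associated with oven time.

Binding: oven time and flour. Non-binding: yeast (18 unused), labor (14 unused).
Since yeast, labor are not tight, their duals are 0.
From A_Bᵀ y = c: 4·y_oven time + 4·y_flour = 36; 5·y_oven time + 4·y_flour = 40.
Solving: y_oven time = 4, y_flour = 5.
Shadow price of oven time = 4.

4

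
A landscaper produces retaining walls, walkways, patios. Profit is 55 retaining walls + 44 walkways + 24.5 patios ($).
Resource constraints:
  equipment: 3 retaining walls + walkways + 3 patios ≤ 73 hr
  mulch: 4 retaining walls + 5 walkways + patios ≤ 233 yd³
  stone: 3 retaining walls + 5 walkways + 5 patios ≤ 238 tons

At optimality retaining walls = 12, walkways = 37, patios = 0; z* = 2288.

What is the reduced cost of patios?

Check each constraint at x*: equipment 73/73 (tight); mulch 233/233 (tight); stone 221/238 (slack 17).
Since stone is not tight, its dual is 0.
Dual feasibility on the basic columns requires 3·y_equipment + 4·y_mulch = 55, 1·y_equipment + 5·y_mulch = 44.
This yields shadow prices y_equipment = 9, y_mulch = 7.
Reduced cost of patios: c₃ − yᵀa₃ = 24.5 − (9·3 + 7·1) = 24.5 − 34 = -9.5.

-9.5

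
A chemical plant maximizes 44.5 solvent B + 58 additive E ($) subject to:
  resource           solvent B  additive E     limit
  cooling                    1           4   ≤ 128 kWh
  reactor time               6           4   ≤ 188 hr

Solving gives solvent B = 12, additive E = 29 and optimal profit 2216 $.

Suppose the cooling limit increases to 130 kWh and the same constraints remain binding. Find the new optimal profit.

At the optimum: cooling uses 128 of 128 (binding); reactor time uses 188 of 188 (binding).
From A_Bᵀ y = c: 1·y_cooling + 6·y_reactor time = 44.5; 4·y_cooling + 4·y_reactor time = 58.
Solving: y_cooling = 8.5, y_reactor time = 6.
Δz = y_cooling·Δb = 8.5 × (2) = 17, so new z* = 2216 + 17 = 2233.

2233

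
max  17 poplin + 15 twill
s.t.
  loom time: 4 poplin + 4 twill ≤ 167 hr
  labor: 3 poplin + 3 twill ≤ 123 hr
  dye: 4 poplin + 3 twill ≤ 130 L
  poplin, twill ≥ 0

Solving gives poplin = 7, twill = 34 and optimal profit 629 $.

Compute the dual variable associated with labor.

3

Binding: labor and dye. Non-binding: loom time (3 unused).
Slack constraints have shadow price 0 (complementary slackness).
The binding rows give the dual system: 3·y_labor + 4·y_dye = 17 and 3·y_labor + 3·y_dye = 15.
→ y_labor = 3 and y_dye = 2.
Shadow price of labor = 3.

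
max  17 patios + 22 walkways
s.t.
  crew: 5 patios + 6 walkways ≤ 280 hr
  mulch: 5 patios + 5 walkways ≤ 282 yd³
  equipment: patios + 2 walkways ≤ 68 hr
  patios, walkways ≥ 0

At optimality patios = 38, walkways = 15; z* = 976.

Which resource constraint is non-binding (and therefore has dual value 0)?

mulch

crew: 280/280 (binding)
mulch: 265/282 (slack 17)
equipment: 68/68 (binding)
By complementary slackness, a constraint with positive slack has shadow price 0 → mulch.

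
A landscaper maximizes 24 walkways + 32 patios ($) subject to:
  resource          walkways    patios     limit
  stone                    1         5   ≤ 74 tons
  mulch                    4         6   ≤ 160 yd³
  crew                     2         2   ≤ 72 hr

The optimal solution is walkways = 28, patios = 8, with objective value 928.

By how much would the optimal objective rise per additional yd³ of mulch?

4

Check each constraint at x*: stone 68/74 (slack 6); mulch 160/160 (tight); crew 72/72 (tight).
Slack constraints have shadow price 0 (complementary slackness).
Dual feasibility on the basic columns requires 4·y_mulch + 2·y_crew = 24, 6·y_mulch + 2·y_crew = 32.
This yields shadow prices y_mulch = 4, y_crew = 4.
Shadow price of mulch = 4.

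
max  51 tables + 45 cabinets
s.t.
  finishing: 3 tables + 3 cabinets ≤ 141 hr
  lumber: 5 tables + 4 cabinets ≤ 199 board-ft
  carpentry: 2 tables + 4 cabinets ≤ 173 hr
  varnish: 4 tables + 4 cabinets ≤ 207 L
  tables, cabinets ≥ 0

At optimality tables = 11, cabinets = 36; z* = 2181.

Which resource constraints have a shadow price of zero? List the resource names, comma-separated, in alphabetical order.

carpentry, varnish

finishing: 141/141 (binding)
lumber: 199/199 (binding)
carpentry: 166/173 (slack 7)
varnish: 188/207 (slack 19)
By complementary slackness, a constraint with positive slack has shadow price 0 → carpentry, varnish.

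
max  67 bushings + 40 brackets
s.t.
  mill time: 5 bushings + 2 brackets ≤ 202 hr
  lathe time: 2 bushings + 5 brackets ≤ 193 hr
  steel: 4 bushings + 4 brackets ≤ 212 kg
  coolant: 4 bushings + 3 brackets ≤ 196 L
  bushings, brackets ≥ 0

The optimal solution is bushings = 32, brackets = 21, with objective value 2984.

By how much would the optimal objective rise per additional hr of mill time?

At the optimum: mill time uses 202 of 202 (binding); lathe time uses 169 of 193 (slack = 24); steel uses 212 of 212 (binding); coolant uses 191 of 196 (slack = 5).
By complementary slackness, y = 0 for the non-binding constraints.
Dual feasibility on the basic columns requires 5·y_mill time + 4·y_steel = 67, 2·y_mill time + 4·y_steel = 40.
→ y_mill time = 9 and y_steel = 5.5.
Shadow price of mill time = 9.

9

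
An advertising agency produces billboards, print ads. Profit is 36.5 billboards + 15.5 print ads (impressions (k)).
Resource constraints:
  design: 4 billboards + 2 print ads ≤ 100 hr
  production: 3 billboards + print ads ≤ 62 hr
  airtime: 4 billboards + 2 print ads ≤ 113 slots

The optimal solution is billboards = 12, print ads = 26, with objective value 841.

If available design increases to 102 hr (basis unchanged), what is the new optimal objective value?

851

Binding: design and production. Non-binding: airtime (13 unused).
Slack constraints have shadow price 0 (complementary slackness).
The binding rows give the dual system: 4·y_design + 3·y_production = 36.5 and 2·y_design + 1·y_production = 15.5.
→ y_design = 5 and y_production = 5.5.
Δz = y_design·Δb = 5 × (2) = 10, so new z* = 841 + 10 = 851.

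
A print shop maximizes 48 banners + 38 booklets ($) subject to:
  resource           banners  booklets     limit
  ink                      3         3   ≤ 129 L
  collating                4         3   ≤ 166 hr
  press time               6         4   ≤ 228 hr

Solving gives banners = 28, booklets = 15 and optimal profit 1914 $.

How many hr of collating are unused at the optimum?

9

collating used = 4·28 + 3·15 = 157; slack = 166 − 157 = 9.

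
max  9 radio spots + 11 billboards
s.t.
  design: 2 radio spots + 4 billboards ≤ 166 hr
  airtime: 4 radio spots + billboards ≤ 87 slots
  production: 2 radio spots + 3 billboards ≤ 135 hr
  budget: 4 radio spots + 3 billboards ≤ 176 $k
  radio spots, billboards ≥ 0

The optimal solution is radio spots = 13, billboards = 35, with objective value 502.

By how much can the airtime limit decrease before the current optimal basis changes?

Binding constraints: design, airtime. The basis is B = [[2,4],[4,1]] with det -14.
Per unit decrease in airtime, x* moves by d = (-0.2857, 0.1429).
The basis stays optimal until radio spots reaches 0; allowable decrease = 45.5 slots.

45.5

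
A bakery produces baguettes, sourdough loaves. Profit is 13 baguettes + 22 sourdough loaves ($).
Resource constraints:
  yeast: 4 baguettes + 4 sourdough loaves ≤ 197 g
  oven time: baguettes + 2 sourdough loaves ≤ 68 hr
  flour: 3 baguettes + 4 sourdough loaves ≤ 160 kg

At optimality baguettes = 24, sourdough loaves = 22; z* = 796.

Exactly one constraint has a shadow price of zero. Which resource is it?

yeast

yeast: 184/197 (slack 13)
oven time: 68/68 (binding)
flour: 160/160 (binding)
By complementary slackness, a constraint with positive slack has shadow price 0 → yeast.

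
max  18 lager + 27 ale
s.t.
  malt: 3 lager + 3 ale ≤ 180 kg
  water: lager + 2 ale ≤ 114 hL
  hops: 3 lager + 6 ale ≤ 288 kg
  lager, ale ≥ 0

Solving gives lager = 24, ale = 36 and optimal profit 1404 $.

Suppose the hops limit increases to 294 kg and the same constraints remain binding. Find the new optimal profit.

1422

At the optimum: malt uses 180 of 180 (binding); water uses 96 of 114 (slack = 18); hops uses 288 of 288 (binding).
By complementary slackness, y = 0 for the non-binding constraint.
From A_Bᵀ y = c: 3·y_malt + 3·y_hops = 18; 3·y_malt + 6·y_hops = 27.
Solving: y_malt = 3, y_hops = 3.
Δz = y_hops·Δb = 3 × (6) = 18, so new z* = 1404 + 18 = 1422.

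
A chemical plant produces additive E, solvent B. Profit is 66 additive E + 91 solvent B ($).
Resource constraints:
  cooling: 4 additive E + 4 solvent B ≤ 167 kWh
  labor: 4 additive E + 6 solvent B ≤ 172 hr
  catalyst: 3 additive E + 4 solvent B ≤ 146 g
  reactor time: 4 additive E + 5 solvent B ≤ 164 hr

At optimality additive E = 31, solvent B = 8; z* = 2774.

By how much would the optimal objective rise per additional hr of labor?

8.5

At the optimum: cooling uses 156 of 167 (slack = 11); labor uses 172 of 172 (binding); catalyst uses 125 of 146 (slack = 21); reactor time uses 164 of 164 (binding).
Slack constraints have shadow price 0 (complementary slackness).
From A_Bᵀ y = c: 4·y_labor + 4·y_reactor time = 66; 6·y_labor + 5·y_reactor time = 91.
Solving: y_labor = 8.5, y_reactor time = 8.
Shadow price of labor = 8.5.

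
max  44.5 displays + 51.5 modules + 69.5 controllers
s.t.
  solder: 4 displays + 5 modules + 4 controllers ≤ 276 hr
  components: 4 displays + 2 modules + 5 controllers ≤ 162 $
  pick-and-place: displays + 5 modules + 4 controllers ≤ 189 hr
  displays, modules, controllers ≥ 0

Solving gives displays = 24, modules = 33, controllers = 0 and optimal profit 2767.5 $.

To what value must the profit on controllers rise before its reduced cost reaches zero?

At the optimum: solder uses 261 of 276 (slack = 15); components uses 162 of 162 (binding); pick-and-place uses 189 of 189 (binding).
Since solder is not tight, its dual is 0.
Dual feasibility on the basic columns requires 4·y_components + 1·y_pick-and-place = 44.5, 2·y_components + 5·y_pick-and-place = 51.5.
This yields shadow prices y_components = 9.5, y_pick-and-place = 6.5.
controllers enters the basis when its profit ≥ yᵀa₃ = 9.5·5 + 6.5·4 = 73.5.

73.5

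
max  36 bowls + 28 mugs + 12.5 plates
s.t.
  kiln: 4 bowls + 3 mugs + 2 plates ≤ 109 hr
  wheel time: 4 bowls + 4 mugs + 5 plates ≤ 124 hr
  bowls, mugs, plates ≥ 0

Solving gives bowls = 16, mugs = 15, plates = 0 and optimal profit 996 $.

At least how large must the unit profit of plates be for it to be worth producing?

At the optimum: kiln uses 109 of 109 (binding); wheel time uses 124 of 124 (binding).
The binding rows give the dual system: 4·y_kiln + 4·y_wheel time = 36 and 3·y_kiln + 4·y_wheel time = 28.
This yields shadow prices y_kiln = 8, y_wheel time = 1.
plates enters the basis when its profit ≥ yᵀa₃ = 8·2 + 1·5 = 21.

21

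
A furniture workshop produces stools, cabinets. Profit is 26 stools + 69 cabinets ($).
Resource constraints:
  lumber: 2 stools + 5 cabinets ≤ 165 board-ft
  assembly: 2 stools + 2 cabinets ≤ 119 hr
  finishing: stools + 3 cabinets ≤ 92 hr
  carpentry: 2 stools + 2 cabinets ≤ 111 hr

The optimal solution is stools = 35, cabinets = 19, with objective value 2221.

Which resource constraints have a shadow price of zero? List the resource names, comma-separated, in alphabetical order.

assembly, carpentry

lumber: 165/165 (binding)
assembly: 108/119 (slack 11)
finishing: 92/92 (binding)
carpentry: 108/111 (slack 3)
By complementary slackness, a constraint with positive slack has shadow price 0 → assembly, carpentry.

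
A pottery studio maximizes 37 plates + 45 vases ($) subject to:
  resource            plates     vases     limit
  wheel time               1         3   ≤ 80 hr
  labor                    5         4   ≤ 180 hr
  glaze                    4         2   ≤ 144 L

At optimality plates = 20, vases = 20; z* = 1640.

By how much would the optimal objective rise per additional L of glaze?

Check each constraint at x*: wheel time 80/80 (tight); labor 180/180 (tight); glaze 120/144 (slack 24).
By complementary slackness, y = 0 for the non-binding constraint.
Dual feasibility on the basic columns requires 1·y_wheel time + 5·y_labor = 37, 3·y_wheel time + 4·y_labor = 45.
→ y_wheel time = 7 and y_labor = 6.
Shadow price of glaze = 0.

0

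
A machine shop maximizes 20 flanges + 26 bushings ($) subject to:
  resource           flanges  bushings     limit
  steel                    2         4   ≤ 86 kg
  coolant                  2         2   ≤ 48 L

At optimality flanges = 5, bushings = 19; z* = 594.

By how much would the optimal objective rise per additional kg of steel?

3

Both steel and coolant are binding at x*.
Dual feasibility on the basic columns requires 2·y_steel + 2·y_coolant = 20, 4·y_steel + 2·y_coolant = 26.
Solving: y_steel = 3, y_coolant = 7.
Shadow price of steel = 3.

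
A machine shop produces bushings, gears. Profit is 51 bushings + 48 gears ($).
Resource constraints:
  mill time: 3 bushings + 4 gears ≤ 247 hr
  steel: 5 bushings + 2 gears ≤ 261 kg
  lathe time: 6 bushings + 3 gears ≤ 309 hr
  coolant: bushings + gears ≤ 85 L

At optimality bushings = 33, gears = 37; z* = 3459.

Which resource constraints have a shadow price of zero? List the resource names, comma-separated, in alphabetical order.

coolant, steel

mill time: 247/247 (binding)
steel: 239/261 (slack 22)
lathe time: 309/309 (binding)
coolant: 70/85 (slack 15)
By complementary slackness, a constraint with positive slack has shadow price 0 → coolant, steel.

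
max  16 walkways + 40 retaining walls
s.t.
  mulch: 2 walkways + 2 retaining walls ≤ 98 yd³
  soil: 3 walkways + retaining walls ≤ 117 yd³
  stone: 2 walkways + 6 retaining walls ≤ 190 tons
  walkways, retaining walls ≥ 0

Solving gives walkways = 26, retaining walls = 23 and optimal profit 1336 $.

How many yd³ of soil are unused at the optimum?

16

soil used = 3·26 + 1·23 = 101; slack = 117 − 101 = 16.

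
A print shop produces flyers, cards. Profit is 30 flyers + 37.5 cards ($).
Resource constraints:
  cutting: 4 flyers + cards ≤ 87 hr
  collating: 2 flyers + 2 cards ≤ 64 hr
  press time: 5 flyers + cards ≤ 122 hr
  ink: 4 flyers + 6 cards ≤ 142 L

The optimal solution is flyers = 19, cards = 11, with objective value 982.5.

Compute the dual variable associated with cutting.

Check each constraint at x*: cutting 87/87 (tight); collating 60/64 (slack 4); press time 106/122 (slack 16); ink 142/142 (tight).
By complementary slackness, y = 0 for the non-binding constraints.
Dual feasibility on the basic columns requires 4·y_cutting + 4·y_ink = 30, 1·y_cutting + 6·y_ink = 37.5.
→ y_cutting = 1.5 and y_ink = 6.
Shadow price of cutting = 1.5.

1.5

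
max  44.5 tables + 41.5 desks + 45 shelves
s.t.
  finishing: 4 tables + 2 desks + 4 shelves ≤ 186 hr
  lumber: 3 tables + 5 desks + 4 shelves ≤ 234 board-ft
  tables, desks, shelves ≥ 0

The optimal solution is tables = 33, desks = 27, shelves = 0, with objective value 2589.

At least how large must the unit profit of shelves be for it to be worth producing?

At the optimum: finishing uses 186 of 186 (binding); lumber uses 234 of 234 (binding).
Dual feasibility on the basic columns requires 4·y_finishing + 3·y_lumber = 44.5, 2·y_finishing + 5·y_lumber = 41.5.
→ y_finishing = 7 and y_lumber = 5.5.
shelves enters the basis when its profit ≥ yᵀa₃ = 7·4 + 5.5·4 = 50.

50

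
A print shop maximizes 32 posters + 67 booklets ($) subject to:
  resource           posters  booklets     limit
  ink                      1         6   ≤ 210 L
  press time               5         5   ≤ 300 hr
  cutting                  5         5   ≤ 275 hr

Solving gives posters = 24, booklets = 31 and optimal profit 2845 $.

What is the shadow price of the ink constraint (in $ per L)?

7

Binding: ink and cutting. Non-binding: press time (25 unused).
Since press time is not tight, its dual is 0.
Dual feasibility on the basic columns requires 1·y_ink + 5·y_cutting = 32, 6·y_ink + 5·y_cutting = 67.
Solving: y_ink = 7, y_cutting = 5.
Shadow price of ink = 7.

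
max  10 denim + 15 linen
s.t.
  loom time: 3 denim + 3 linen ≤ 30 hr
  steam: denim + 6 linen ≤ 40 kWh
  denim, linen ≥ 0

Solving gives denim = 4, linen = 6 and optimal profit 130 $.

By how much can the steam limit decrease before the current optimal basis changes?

30

Binding constraints: loom time, steam. The basis is B = [[3,3],[1,6]] with det 15.
Per unit decrease in steam, x* moves by d = (0.2, -0.2).
The basis stays optimal until linen reaches 0; allowable decrease = 30 kWh.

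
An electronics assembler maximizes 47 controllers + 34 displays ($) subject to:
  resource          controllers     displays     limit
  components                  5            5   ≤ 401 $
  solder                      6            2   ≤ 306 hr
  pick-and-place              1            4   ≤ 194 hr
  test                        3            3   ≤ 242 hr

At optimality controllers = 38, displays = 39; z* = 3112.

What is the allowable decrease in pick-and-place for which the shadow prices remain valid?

Binding constraints: solder, pick-and-place. The basis is B = [[6,2],[1,4]] with det 22.
Per unit decrease in pick-and-place, x* moves by d = (0.0909, -0.2727).
The basis stays optimal until displays reaches 0; allowable decrease = 143 hr.

143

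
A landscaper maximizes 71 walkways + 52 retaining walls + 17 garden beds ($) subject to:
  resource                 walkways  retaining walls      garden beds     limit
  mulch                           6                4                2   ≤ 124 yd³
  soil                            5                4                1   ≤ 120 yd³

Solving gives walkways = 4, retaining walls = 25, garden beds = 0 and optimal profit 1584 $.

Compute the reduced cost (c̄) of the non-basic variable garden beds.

Check each constraint at x*: mulch 124/124 (tight); soil 120/120 (tight).
From A_Bᵀ y = c: 6·y_mulch + 5·y_soil = 71; 4·y_mulch + 4·y_soil = 52.
Solving: y_mulch = 6, y_soil = 7.
Reduced cost of garden beds: c₃ − yᵀa₃ = 17 − (6·2 + 7·1) = 17 − 19 = -2.

-2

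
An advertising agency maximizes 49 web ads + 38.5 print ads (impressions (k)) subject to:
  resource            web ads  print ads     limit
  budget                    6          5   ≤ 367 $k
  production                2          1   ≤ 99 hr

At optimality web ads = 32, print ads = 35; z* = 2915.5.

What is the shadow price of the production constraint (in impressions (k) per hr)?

Check each constraint at x*: budget 367/367 (tight); production 99/99 (tight).
The binding rows give the dual system: 6·y_budget + 2·y_production = 49 and 5·y_budget + 1·y_production = 38.5.
This yields shadow prices y_budget = 7, y_production = 3.5.
Shadow price of production = 3.5.

3.5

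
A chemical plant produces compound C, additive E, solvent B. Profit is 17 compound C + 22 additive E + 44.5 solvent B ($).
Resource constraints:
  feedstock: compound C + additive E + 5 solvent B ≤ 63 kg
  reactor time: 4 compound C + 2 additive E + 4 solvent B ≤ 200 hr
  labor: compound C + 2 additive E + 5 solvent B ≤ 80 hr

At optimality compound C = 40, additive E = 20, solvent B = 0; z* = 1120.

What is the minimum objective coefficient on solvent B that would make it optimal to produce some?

At the optimum: feedstock uses 60 of 63 (slack = 3); reactor time uses 200 of 200 (binding); labor uses 80 of 80 (binding).
Slack constraints have shadow price 0 (complementary slackness).
From A_Bᵀ y = c: 4·y_reactor time + 1·y_labor = 17; 2·y_reactor time + 2·y_labor = 22.
→ y_reactor time = 2 and y_labor = 9.
solvent B enters the basis when its profit ≥ yᵀa₃ = 2·4 + 9·5 = 53.

53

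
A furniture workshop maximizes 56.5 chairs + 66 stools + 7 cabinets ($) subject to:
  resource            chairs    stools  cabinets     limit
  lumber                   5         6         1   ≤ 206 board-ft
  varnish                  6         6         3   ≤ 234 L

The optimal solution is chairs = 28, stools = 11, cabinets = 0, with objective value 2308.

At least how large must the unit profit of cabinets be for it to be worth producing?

14

At the optimum: lumber uses 206 of 206 (binding); varnish uses 234 of 234 (binding).
The binding rows give the dual system: 5·y_lumber + 6·y_varnish = 56.5 and 6·y_lumber + 6·y_varnish = 66.
This yields shadow prices y_lumber = 9.5, y_varnish = 1.5.
cabinets enters the basis when its profit ≥ yᵀa₃ = 9.5·1 + 1.5·3 = 14.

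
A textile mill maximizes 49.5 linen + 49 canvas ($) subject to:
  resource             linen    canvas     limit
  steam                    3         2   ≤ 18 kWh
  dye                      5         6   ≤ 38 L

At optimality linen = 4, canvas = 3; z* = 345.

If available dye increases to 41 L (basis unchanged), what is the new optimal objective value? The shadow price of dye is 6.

363

Δb = 3, so new z* = 345 + (6)·(3) = 345 + 18 = 363.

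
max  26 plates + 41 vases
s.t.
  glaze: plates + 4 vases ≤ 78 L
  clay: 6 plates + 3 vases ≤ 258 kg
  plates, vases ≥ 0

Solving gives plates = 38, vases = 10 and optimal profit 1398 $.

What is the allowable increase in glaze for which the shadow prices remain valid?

Binding constraints: glaze, clay. The basis is B = [[1,4],[6,3]] with det -21.
Per unit increase in glaze, x* moves by d = (-0.1429, 0.2857).
The basis stays optimal until plates reaches 0; allowable increase = 266 L.

266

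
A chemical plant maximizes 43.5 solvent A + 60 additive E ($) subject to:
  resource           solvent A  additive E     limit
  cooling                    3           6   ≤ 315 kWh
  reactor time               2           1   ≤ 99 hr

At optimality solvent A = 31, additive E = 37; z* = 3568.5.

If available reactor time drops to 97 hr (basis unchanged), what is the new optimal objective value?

3550.5

Both cooling and reactor time are binding at x*.
The binding rows give the dual system: 3·y_cooling + 2·y_reactor time = 43.5 and 6·y_cooling + 1·y_reactor time = 60.
Solving: y_cooling = 8.5, y_reactor time = 9.
Δz = y_reactor time·Δb = 9 × (-2) = -18, so new z* = 3568.5 − 18 = 3550.5.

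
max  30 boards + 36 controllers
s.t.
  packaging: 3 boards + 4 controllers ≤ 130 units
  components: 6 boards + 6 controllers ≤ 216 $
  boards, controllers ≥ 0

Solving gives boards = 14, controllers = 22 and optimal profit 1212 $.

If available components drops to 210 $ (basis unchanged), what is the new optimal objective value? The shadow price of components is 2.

Δb = -6, so new z* = 1212 + (2)·(-6) = 1212 − 12 = 1200.

1200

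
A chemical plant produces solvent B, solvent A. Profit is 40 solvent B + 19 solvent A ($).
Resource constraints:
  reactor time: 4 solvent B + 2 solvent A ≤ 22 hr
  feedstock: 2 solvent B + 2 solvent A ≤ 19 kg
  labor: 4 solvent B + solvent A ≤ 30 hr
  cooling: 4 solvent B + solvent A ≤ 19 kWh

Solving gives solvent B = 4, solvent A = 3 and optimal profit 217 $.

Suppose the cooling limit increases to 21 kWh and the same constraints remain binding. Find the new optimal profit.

219

Check each constraint at x*: reactor time 22/22 (tight); feedstock 14/19 (slack 5); labor 19/30 (slack 11); cooling 19/19 (tight).
Slack constraints have shadow price 0 (complementary slackness).
Dual feasibility on the basic columns requires 4·y_reactor time + 4·y_cooling = 40, 2·y_reactor time + 1·y_cooling = 19.
Solving: y_reactor time = 9, y_cooling = 1.
Δz = y_cooling·Δb = 1 × (2) = 2, so new z* = 217 + 2 = 219.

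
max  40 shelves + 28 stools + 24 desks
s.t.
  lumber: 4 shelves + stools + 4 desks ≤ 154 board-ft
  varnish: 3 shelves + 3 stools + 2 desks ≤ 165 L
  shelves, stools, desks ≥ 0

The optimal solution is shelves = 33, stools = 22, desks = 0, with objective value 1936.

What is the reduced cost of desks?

-8

At the optimum: lumber uses 154 of 154 (binding); varnish uses 165 of 165 (binding).
Dual feasibility on the basic columns requires 4·y_lumber + 3·y_varnish = 40, 1·y_lumber + 3·y_varnish = 28.
→ y_lumber = 4 and y_varnish = 8.
Reduced cost of desks: c₃ − yᵀa₃ = 24 − (4·4 + 8·2) = 24 − 32 = -8.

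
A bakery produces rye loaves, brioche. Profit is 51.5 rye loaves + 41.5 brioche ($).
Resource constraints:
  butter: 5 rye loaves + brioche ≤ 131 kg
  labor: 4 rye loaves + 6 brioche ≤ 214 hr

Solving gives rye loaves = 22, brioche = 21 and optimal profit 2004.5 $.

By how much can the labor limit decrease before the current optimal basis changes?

109.2

Binding constraints: butter, labor. The basis is B = [[5,1],[4,6]] with det 26.
Per unit decrease in labor, x* moves by d = (0.0385, -0.1923).
The basis stays optimal until brioche reaches 0; allowable decrease = 109.2 hr.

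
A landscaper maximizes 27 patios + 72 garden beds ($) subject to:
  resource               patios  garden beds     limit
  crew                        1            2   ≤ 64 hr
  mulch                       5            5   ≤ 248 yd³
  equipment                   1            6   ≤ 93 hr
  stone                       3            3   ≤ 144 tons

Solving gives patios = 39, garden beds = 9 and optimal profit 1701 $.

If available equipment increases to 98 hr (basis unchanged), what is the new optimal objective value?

1746

Check each constraint at x*: crew 57/64 (slack 7); mulch 240/248 (slack 8); equipment 93/93 (tight); stone 144/144 (tight).
By complementary slackness, y = 0 for the non-binding constraints.
The binding rows give the dual system: 1·y_equipment + 3·y_stone = 27 and 6·y_equipment + 3·y_stone = 72.
Solving: y_equipment = 9, y_stone = 6.
Δz = y_equipment·Δb = 9 × (5) = 45, so new z* = 1701 + 45 = 1746.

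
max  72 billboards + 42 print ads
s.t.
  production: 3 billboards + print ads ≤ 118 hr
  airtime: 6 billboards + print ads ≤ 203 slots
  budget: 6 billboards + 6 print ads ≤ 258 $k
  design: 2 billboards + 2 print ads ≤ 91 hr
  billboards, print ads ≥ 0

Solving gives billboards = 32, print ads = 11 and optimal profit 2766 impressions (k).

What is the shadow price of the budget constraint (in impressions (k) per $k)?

6

Check each constraint at x*: production 107/118 (slack 11); airtime 203/203 (tight); budget 258/258 (tight); design 86/91 (slack 5).
Since production, design are not tight, their duals are 0.
Dual feasibility on the basic columns requires 6·y_airtime + 6·y_budget = 72, 1·y_airtime + 6·y_budget = 42.
→ y_airtime = 6 and y_budget = 6.
Shadow price of budget = 6.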